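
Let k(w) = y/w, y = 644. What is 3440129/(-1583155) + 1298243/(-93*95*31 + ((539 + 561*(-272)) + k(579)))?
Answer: -291203727048731/55776237388570 ≈ -5.2209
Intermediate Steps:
k(w) = 644/w
3440129/(-1583155) + 1298243/(-93*95*31 + ((539 + 561*(-272)) + k(579))) = 3440129/(-1583155) + 1298243/(-93*95*31 + ((539 + 561*(-272)) + 644/579)) = 3440129*(-1/1583155) + 1298243/(-8835*31 + ((539 - 152592) + 644*(1/579))) = -491447/226165 + 1298243/(-273885 + (-152053 + 644/579)) = -491447/226165 + 1298243/(-273885 - 88038043/579) = -491447/226165 + 1298243/(-246617458/579) = -491447/226165 + 1298243*(-579/246617458) = -491447/226165 - 751682697/246617458 = -291203727048731/55776237388570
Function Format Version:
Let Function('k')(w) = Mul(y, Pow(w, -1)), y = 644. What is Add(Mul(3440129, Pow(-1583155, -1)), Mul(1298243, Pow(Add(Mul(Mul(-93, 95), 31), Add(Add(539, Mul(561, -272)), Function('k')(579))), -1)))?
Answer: Rational(-291203727048731, 55776237388570) ≈ -5.2209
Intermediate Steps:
Function('k')(w) = Mul(644, Pow(w, -1))
Add(Mul(3440129, Pow(-1583155, -1)), Mul(1298243, Pow(Add(Mul(Mul(-93, 95), 31), Add(Add(539, Mul(561, -272)), Function('k')(579))), -1))) = Add(Mul(3440129, Pow(-1583155, -1)), Mul(1298243, Pow(Add(Mul(Mul(-93, 95), 31), Add(Add(539, Mul(561, -272)), Mul(644, Pow(579, -1)))), -1))) = Add(Mul(3440129, Rational(-1, 1583155)), Mul(1298243, Pow(Add(Mul(-8835, 31), Add(Add(539, -152592), Mul(644, Rational(1, 579)))), -1))) = Add(Rational(-491447, 226165), Mul(1298243, Pow(Add(-273885, Add(-152053, Rational(644, 579))), -1))) = Add(Rational(-491447, 226165), Mul(1298243, Pow(Add(-273885, Rational(-88038043, 579)), -1))) = Add(Rational(-491447, 226165), Mul(1298243, Pow(Rational(-246617458, 579), -1))) = Add(Rational(-491447, 226165), Mul(1298243, Rational(-579, 246617458))) = Add(Rational(-491447, 226165), Rational(-751682697, 246617458)) = Rational(-291203727048731, 55776237388570)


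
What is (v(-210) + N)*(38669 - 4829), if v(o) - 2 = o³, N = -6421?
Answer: -313609458960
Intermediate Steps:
v(o) = 2 + o³
(v(-210) + N)*(38669 - 4829) = ((2 + (-210)³) - 6421)*(38669 - 4829) = ((2 - 9261000) - 6421)*33840 = (-9260998 - 6421)*33840 = -9267419*33840 = -313609458960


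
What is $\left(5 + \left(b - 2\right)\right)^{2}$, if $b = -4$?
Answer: $1$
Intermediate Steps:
$\left(5 + \left(b - 2\right)\right)^{2} = \left(5 - 6\right)^{2} = \left(-1\right)^{2} = 1$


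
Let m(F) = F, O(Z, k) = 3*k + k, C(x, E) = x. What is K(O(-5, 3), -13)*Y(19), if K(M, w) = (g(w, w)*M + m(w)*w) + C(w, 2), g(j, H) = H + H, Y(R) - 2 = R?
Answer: -3276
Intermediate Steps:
O(Z, k) = 4*k
Y(R) = 2 + R
g(j, H) = 2*H
K(M, w) = w + w² + 2*M*w (K(M, w) = ((2*w)*M + w*w) + w = (2*M*w + w²) + w = (w² + 2*M*w) + w = w + w² + 2*M*w)
K(O(-5, 3), -13)*Y(19) = (-13*(1 - 13 + 2*(4*3)))*(2 + 19) = -13*(1 - 13 + 2*12)*21 = -13*(1 - 13 + 24)*21 = -13*12*21 = -156*21 = -3276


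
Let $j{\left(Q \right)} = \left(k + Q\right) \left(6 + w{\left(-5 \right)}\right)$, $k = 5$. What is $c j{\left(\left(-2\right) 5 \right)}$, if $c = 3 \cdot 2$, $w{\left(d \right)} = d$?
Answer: $-30$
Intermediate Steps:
$j{\left(Q \right)} = 5 + Q$ ($j{\left(Q \right)} = \left(5 + Q\right) \left(6 - 5\right) = \left(5 + Q\right) 1 = 5 + Q$)
$c = 6$
$c j{\left(\left(-2\right) 5 \right)} = 6 \left(5 - 10\right) = 6 \left(-5\right) = -30$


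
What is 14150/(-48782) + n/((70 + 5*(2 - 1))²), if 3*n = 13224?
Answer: 67718653/137199375 ≈ 0.49358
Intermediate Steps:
n = 4408 (n = (⅓)*13224 = 4408)
14150/(-48782) + n/((70 + 5*(2 - 1))²) = 14150/(-48782) + 4408/((70 + 5*(2 - 1))²) = 14150*(-1/48782) + 4408/((70 + 5*1)²) = -7075/24391 + 4408/((70 + 5)²) = -7075/24391 + 4408/(75²) = -7075/24391 + 4408/5625 = 67718653/137199375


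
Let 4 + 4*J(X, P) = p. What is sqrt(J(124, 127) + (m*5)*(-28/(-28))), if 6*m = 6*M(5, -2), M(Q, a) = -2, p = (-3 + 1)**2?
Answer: I*sqrt(10) ≈ 3.1623*I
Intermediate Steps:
p = 4 (p = (-2)**2 = 4)
m = -2 (m = (6*(-2))/6 = (1/6)*(-12) = -2)
J(X, P) = 0 (J(X, P) = -1 + (1/4)*4 = -1 + 1 = 0)
sqrt(J(124, 127) + (m*5)*(-28/(-28))) = sqrt(0 + (-2*5)*(-28/(-28))) = sqrt(0 - (-280)*(-1)/28) = sqrt(0 - 10*1) = sqrt(0 - 10) = sqrt(-10) = I*sqrt(10)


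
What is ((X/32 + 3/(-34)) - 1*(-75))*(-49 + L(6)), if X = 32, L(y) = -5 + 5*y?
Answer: -30972/17 ≈ -1821.9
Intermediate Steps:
((X/32 + 3/(-34)) - 1*(-75))*(-49 + L(6)) = ((32/32 + 3/(-34)) - 1*(-75))*(-49 + (-5 + 5*6)) = ((32*(1/32) + 3*(-1/34)) + 75)*(-49 + (-5 + 30)) = ((1 - 3/34) + 75)*(-49 + 25) = (31/34 + 75)*(-24) = (2581/34)*(-24) = -30972/17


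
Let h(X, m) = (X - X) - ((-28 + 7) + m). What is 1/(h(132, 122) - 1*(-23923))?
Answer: 1/23822 ≈ 4.1978e-5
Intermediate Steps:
h(X, m) = 21 - m (h(X, m) = 0 - (-21 + m) = 0 + (21 - m) = 21 - m)
1/(h(132, 122) - 1*(-23923)) = 1/((21 - 1*122) - 1*(-23923)) = 1/((21 - 122) + 23923) = 1/(-101 + 23923) = 1/23822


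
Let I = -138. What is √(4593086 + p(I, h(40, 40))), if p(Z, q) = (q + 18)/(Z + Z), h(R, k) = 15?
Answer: √9718969723/46 ≈ 2143.1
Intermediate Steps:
p(Z, q) = (18 + q)/(2*Z) (p(Z, q) = (18 + q)/((2*Z)) = (18 + q)*(1/(2*Z)) = (18 + q)/(2*Z))
√(4593086 + p(I, h(40, 40))) = √(4593086 + (½)*(18 + 15)/(-138)) = √(4593086 + (½)*(-1/138)*33) = √(4593086 - 11/92) = √(422563901/92) = √9718969723/46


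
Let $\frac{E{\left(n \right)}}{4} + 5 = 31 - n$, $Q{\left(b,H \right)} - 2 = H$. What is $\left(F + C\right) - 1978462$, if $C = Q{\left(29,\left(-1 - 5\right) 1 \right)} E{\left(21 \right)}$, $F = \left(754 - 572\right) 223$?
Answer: $-1937956$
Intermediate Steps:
$F = 40586$ ($F = 182 \cdot 223 = 40586$)
$Q{\left(b,H \right)} = 2 + H$
$E{\left(n \right)} = 104 - 4 n$ ($E{\left(n \right)} = -20 + 4 \left(31 - n\right) = -20 - \left(-124 + 4 n\right) = 104 - 4 n$)
$C = -80$ ($C = \left(2 + \left(-1 - 5\right) 1\right) \left(104 - 84\right) = \left(2 - 6\right) \left(104 - 84\right) = \left(2 - 6\right) 20 = \left(-4\right) 20 = -80$)
$\left(F + C\right) - 1978462 = \left(40586 - 80\right) - 1978462 = 40506 - 1978462 = -1937956$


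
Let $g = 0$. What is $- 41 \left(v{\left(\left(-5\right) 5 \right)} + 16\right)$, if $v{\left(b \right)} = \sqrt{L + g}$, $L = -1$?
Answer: $-656 - 41 i \approx -656.0 - 41.0 i$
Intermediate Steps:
$v{\left(b \right)} = i$ ($v{\left(b \right)} = \sqrt{-1 + 0} = \sqrt{-1} = i$)
$- 41 \left(v{\left(\left(-5\right) 5 \right)} + 16\right) = - 41 \left(i + 16\right) = - 41 \left(16 + i\right) = -656 - 41 i$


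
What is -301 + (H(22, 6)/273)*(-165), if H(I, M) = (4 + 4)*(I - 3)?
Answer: -35751/91 ≈ -392.87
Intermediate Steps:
H(I, M) = -24 + 8*I (H(I, M) = 8*(-3 + I) = -24 + 8*I)
-301 + (H(22, 6)/273)*(-165) = -301 + ((-24 + 8*22)/273)*(-165) = -301 + ((-24 + 176)*(1/273))*(-165) = -301 + (152*(1/273))*(-165) = -301 + (152/273)*(-165) = -301 - 8360/91 = -35751/91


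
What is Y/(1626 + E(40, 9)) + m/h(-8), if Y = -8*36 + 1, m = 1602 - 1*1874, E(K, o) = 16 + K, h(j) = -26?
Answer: 225021/21866 ≈ 10.291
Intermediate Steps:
m = -272 (m = 1602 - 1874 = -272)
Y = -287 (Y = -288 + 1 = -287)
Y/(1626 + E(40, 9)) + m/h(-8) = -287/(1626 + (16 + 40)) - 272/(-26) = -287/(1626 + 56) - 272*(-1/26) = -287/1682 + 136/13 = 225021/21866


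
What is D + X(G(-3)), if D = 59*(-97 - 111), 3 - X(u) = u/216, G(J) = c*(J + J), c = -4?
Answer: -110422/9 ≈ -12269.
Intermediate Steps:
G(J) = -8*J (G(J) = -4*(J + J) = -8*J)
X(u) = 3 - u/216
D = -12272 (D = 59*(-208) = -12272)
D + X(G(-3)) = -12272 + (3 - (-1)*(-3)/27) = -12272 + (3 - 1/216*24) = -12272 + (3 - ⅑) = -12272 + 26/9 = -110422/9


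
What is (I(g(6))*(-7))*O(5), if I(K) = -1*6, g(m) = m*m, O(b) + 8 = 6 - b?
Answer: -294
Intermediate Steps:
O(b) = -2 - b (O(b) = -8 + (6 - b) = -2 - b)
g(m) = m²
I(K) = -6
(I(g(6))*(-7))*O(5) = (-6*(-7))*(-2 - 1*5) = 42*(-2 - 5) = 42*(-7) = -294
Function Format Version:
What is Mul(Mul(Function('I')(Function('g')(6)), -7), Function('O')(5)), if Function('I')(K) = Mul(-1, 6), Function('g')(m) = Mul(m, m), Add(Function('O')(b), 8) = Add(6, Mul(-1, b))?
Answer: -294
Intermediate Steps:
Function('O')(b) = Add(-2, Mul(-1, b)) (Function('O')(b) = Add(-8, Add(6, Mul(-1, b))) = Add(-2, Mul(-1, b)))
Function('g')(m) = Pow(m, 2)
Function('I')(K) = -6
Mul(Mul(Function('I')(Function('g')(6)), -7), Function('O')(5)) = Mul(Mul(-6, -7), Add(-2, Mul(-1, 5))) = Mul(42, Add(-2, -5)) = Mul(42, -7) = -294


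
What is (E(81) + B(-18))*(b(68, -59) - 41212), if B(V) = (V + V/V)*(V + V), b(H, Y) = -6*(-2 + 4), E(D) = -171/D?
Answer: -226278536/9 ≈ -2.5142e+7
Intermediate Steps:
b(H, Y) = -12 (b(H, Y) = -6*2 = -12)
B(V) = 2*V*(1 + V) (B(V) = (V + 1)*(2*V) = (1 + V)*(2*V) = 2*V*(1 + V))
(E(81) + B(-18))*(b(68, -59) - 41212) = (-171/81 + 2*(-18)*(1 - 18))*(-12 - 41212) = (-171*1/81 + 2*(-18)*(-17))*(-41224) = (-19/9 + 612)*(-41224) = (5489/9)*(-41224) = -226278536/9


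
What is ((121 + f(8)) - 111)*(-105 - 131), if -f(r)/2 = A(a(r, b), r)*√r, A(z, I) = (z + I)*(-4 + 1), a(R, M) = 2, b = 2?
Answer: -2360 - 28320*√2 ≈ -42411.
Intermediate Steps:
A(z, I) = -3*I - 3*z (A(z, I) = (I + z)*(-3) = -3*I - 3*z)
f(r) = -2*√r*(-6 - 3*r) (f(r) = -2*(-3*r - 3*2)*√r = -2*(-3*r - 6)*√r = -2*(-6 - 3*r)*√r = -2*√r*(-6 - 3*r))
((121 + f(8)) - 111)*(-105 - 131) = ((121 + 6*√8*(2 + 8)) - 111)*(-105 - 131) = ((121 + 6*(2*√2)*10) - 111)*(-236) = ((121 + 120*√2) - 111)*(-236) = (10 + 120*√2)*(-236) = -2360 - 28320*√2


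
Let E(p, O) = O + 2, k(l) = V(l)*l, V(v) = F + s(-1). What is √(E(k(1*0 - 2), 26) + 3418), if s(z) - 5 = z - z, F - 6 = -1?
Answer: √3446 ≈ 58.703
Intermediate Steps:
F = 5 (F = 6 - 1 = 5)
s(z) = 5 (s(z) = 5 + (z - z) = 5 + 0 = 5)
V(v) = 10 (V(v) = 5 + 5 = 10)
k(l) = 10*l
E(p, O) = 2 + O
√(E(k(1*0 - 2), 26) + 3418) = √((2 + 26) + 3418) = √(28 + 3418) = √3446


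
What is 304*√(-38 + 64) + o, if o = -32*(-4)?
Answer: 128 + 304*√26 ≈ 1678.1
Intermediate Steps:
o = 128
304*√(-38 + 64) + o = 304*√(-38 + 64) + 128 = 304*√26 + 128 = 128 + 304*√26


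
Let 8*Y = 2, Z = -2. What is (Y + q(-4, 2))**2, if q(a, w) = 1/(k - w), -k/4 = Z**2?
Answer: 49/1296 ≈ 0.037809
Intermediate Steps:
k = -16 (k = -4*(-2)**2 = -4*4 = -16)
Y = 1/4 (Y = (1/8)*2 = 1/4 ≈ 0.25000)
q(a, w) = 1/(-16 - w)
(Y + q(-4, 2))**2 = (1/4 - 1/(16 + 2))**2 = (1/4 - 1/18)**2 = (7/36)**2 = 49/1296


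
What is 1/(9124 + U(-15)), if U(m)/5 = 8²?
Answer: 1/9444 ≈ 0.00010589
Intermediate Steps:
U(m) = 320 (U(m) = 5*8² = 5*64 = 320)
1/(9124 + U(-15)) = 1/(9124 + 320) = 1/9444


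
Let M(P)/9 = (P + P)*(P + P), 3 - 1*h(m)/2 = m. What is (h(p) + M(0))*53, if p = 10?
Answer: -742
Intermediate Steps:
h(m) = 6 - 2*m
M(P) = 36*P² (M(P) = 9*((P + P)*(P + P)) = 9*((2*P)*(2*P)) = 9*(4*P²) = 36*P²)
(h(p) + M(0))*53 = ((6 - 2*10) + 36*0²)*53 = ((6 - 20) + 36*0)*53 = (-14 + 0)*53 = -14*53 = -742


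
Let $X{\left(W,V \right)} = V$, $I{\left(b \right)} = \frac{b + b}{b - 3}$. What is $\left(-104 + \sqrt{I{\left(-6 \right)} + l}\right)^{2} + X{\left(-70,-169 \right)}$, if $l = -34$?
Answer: $\frac{31843}{3} - \frac{1456 i \sqrt{6}}{3} \approx 10614.0 - 1188.8 i$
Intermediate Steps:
$I{\left(b \right)} = \frac{2 b}{-3 + b}$
$\left(-104 + \sqrt{I{\left(-6 \right)} + l}\right)^{2} + X{\left(-70,-169 \right)} = \left(-104 + \sqrt{2 \left(-6\right) \frac{1}{-3 - 6} - 34}\right)^{2} - 169 = \left(-104 + \sqrt{2 \left(-6\right) \frac{1}{-9} - 34}\right)^{2} - 169 = \left(-104 + \sqrt{2 \left(-6\right) \left(- \frac{1}{9}\right) - 34}\right)^{2} - 169 = \left(-104 + \sqrt{\frac{4}{3} - 34}\right)^{2} - 169 = \left(-104 + \sqrt{- \frac{98}{3}}\right)^{2} - 169 = \left(-104 + \frac{7 i \sqrt{6}}{3}\right)^{2} - 169 = -169 + \left(-104 + \frac{7 i \sqrt{6}}{3}\right)^{2}$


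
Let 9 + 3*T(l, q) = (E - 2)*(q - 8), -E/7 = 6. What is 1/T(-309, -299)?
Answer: 3/13499 ≈ 0.00022224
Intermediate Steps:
E = -42 (E = -7*6 = -42)
T(l, q) = 343/3 - 44*q/3 (T(l, q) = -3 + ((-42 - 2)*(q - 8))/3 = -3 + (-44*(-8 + q))/3 = -3 + (352 - 44*q)/3 = -3 + (352/3 - 44*q/3) = 343/3 - 44*q/3)
1/T(-309, -299) = 1/(343/3 - 44/3*(-299)) = 1/(343/3 + 13156/3) = 1/(13499/3) = 3/13499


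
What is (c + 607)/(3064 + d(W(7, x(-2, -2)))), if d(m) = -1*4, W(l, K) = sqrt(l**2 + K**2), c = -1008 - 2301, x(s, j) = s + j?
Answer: -1351/1530 ≈ -0.88301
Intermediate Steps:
x(s, j) = j + s
c = -3309
W(l, K) = sqrt(K**2 + l**2)
d(m) = -4
(c + 607)/(3064 + d(W(7, x(-2, -2)))) = (-3309 + 607)/(3064 - 4) = -2702/3060 = -2702*1/3060 = -1351/1530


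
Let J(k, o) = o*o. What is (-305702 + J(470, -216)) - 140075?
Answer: -399121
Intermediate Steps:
J(k, o) = o²
(-305702 + J(470, -216)) - 140075 = (-305702 + (-216)²) - 140075 = (-305702 + 46656) - 140075 = -259046 - 140075 = -399121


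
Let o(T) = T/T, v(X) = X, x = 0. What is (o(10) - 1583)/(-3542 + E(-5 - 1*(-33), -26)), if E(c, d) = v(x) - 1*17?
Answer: 1582/3559 ≈ 0.44451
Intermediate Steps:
E(c, d) = -17 (E(c, d) = 0 - 1*17 = 0 - 17 = -17)
o(T) = 1
(o(10) - 1583)/(-3542 + E(-5 - 1*(-33), -26)) = (1 - 1583)/(-3542 - 17) = -1582/(-3559) = -1582*(-1/3559) = 1582/3559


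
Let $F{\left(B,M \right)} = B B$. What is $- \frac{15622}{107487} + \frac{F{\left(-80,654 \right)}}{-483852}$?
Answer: $- \frac{687221062}{4333983327} \approx -0.15857$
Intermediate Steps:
$F{\left(B,M \right)} = B^{2}$
$- \frac{15622}{107487} + \frac{F{\left(-80,654 \right)}}{-483852} = - \frac{15622}{107487} + \frac{\left(-80\right)^{2}}{-483852} = \left(-15622\right) \frac{1}{107487} + 6400 \left(- \frac{1}{483852}\right) = - \frac{15622}{107487} - \frac{1600}{120963} = - \frac{687221062}{4333983327}$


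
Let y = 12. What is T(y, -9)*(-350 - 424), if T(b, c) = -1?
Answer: 774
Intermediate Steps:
T(y, -9)*(-350 - 424) = -(-350 - 424) = -1*(-774) = 774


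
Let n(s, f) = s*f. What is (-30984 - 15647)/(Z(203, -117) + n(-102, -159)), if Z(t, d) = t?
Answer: -46631/16421 ≈ -2.8397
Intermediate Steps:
n(s, f) = f*s
(-30984 - 15647)/(Z(203, -117) + n(-102, -159)) = (-30984 - 15647)/(203 - 159*(-102)) = -46631/(203 + 16218) = -46631/16421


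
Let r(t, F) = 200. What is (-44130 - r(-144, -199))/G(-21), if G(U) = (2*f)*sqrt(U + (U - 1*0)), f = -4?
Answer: -22165*I*sqrt(42)/168 ≈ -855.03*I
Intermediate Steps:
G(U) = -8*sqrt(2)*sqrt(U) (G(U) = (2*(-4))*sqrt(U + (U - 1*0)) = -8*sqrt(U + (U + 0)) = -8*sqrt(U + U) = -8*sqrt(2)*sqrt(U))
(-44130 - r(-144, -199))/G(-21) = (-44130 - 1*200)/((-8*sqrt(2)*sqrt(-21))) = (-44130 - 200)/((-8*sqrt(2)*I*sqrt(21))) = -44330*I*sqrt(42)/336 = -22165*I*sqrt(42)/168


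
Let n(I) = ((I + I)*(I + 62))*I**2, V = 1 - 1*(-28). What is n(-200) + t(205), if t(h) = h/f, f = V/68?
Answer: 64032013940/29 ≈ 2.2080e+9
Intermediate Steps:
V = 29 (V = 1 + 28 = 29)
f = 29/68 ≈ 0.42647
n(I) = 2*I**3*(62 + I) (n(I) = ((2*I)*(62 + I))*I**2 = (2*I*(62 + I))*I**2 = 2*I**3*(62 + I))
t(h) = 68*h/29 (t(h) = h/(29/68) = h*(68/29) = 68*h/29)
n(-200) + t(205) = 2*(-200)**3*(62 - 200) + (68/29)*205 = 2*(-8000000)*(-138) + 13940/29 = 2208000000 + 13940/29 = 64032013940/29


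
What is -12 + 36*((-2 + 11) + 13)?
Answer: 780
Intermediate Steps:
-12 + 36*((-2 + 11) + 13) = -12 + 36*(9 + 13) = -12 + 36*22 = -12 + 792 = 780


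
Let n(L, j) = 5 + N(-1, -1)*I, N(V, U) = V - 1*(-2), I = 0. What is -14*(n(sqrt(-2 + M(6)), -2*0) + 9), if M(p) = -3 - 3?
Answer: -196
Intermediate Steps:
N(V, U) = 2 + V (N(V, U) = V + 2 = 2 + V)
M(p) = -6
n(L, j) = 5 (n(L, j) = 5 + (2 - 1)*0 = 5 + 1*0 = 5 + 0 = 5)
-14*(n(sqrt(-2 + M(6)), -2*0) + 9) = -14*(5 + 9) = -14*14 = -196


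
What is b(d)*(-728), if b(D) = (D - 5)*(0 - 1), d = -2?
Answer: -5096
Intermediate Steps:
b(D) = 5 - D (b(D) = (-5 + D)*(-1) = 5 - D)
b(d)*(-728) = (5 - 1*(-2))*(-728) = (5 + 2)*(-728) = 7*(-728) = -5096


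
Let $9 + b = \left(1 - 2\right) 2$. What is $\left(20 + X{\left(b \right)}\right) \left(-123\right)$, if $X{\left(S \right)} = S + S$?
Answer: $246$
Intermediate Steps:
$b = -11$ ($b = -9 + \left(1 - 2\right) 2 = -9 - 2 = -11$)
$X{\left(S \right)} = 2 S$
$\left(20 + X{\left(b \right)}\right) \left(-123\right) = \left(20 + 2 \left(-11\right)\right) \left(-123\right) = \left(20 - 22\right) \left(-123\right) = \left(-2\right) \left(-123\right) = 246$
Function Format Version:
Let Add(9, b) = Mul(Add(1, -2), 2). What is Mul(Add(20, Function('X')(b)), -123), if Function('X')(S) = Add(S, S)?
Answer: 246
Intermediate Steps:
b = -11 (b = Add(-9, Mul(Add(1, -2), 2)) = Add(-9, Mul(-1, 2)) = Add(-9, -2) = -11)
Function('X')(S) = Mul(2, S)
Mul(Add(20, Function('X')(b)), -123) = Mul(Add(20, Mul(2, -11)), -123) = Mul(Add(20, -22), -123) = Mul(-2, -123) = 246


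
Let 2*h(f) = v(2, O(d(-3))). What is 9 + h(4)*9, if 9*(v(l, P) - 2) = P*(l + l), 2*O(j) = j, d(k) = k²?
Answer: 27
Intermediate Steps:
O(j) = j/2
v(l, P) = 2 + 2*P*l/9 (v(l, P) = 2 + (P*(l + l))/9 = 2 + (P*(2*l))/9 = 2 + (2*P*l)/9 = 2 + 2*P*l/9)
h(f) = 2 (h(f) = (2 + (2/9)*((½)*(-3)²)*2)/2 = (2 + (2/9)*((½)*9)*2)/2 = (2 + (2/9)*(9/2)*2)/2 = (2 + 2)/2 = (½)*4 = 2)
9 + h(4)*9 = 9 + 2*9 = 9 + 18 = 27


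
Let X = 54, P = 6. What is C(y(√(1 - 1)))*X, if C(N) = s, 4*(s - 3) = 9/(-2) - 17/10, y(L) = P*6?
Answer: 783/10 ≈ 78.300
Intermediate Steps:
y(L) = 36 (y(L) = 6*6 = 36)
s = 29/20 (s = 3 + (9/(-2) - 17/10)/4 = 3 + (9*(-½) - 17*⅒)/4 = 3 + (-9/2 - 17/10)/4 = 3 + (¼)*(-31/5) = 3 - 31/20 = 29/20 ≈ 1.4500)
C(N) = 29/20
C(y(√(1 - 1)))*X = (29/20)*54 = 783/10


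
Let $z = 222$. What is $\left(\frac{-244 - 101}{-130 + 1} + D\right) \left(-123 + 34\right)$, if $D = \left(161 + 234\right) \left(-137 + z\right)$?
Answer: $- \frac{128501760}{43} \approx -2.9884 \cdot 10^{6}$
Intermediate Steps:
$D = 33575$ ($D = \left(161 + 234\right) \left(-137 + 222\right) = 395 \cdot 85 = 33575$)
$\left(\frac{-244 - 101}{-130 + 1} + D\right) \left(-123 + 34\right) = \left(\frac{-244 - 101}{-130 + 1} + 33575\right) \left(-123 + 34\right) = \left(- \frac{345}{-129} + 33575\right) \left(-89\right) = \left(\left(-345\right) \left(- \frac{1}{129}\right) + 33575\right) \left(-89\right) = \left(\frac{115}{43} + 33575\right) \left(-89\right) = \frac{1443840}{43} \left(-89\right) = - \frac{128501760}{43}$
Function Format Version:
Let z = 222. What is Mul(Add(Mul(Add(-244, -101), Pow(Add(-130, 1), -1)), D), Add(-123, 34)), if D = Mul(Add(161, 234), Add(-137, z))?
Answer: Rational(-128501760, 43) ≈ -2.9884e+6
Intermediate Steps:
D = 33575 (D = Mul(Add(161, 234), Add(-137, 222)) = Mul(395, 85) = 33575)
Mul(Add(Mul(Add(-244, -101), Pow(Add(-130, 1), -1)), D), Add(-123, 34)) = Mul(Add(Mul(Add(-244, -101), Pow(Add(-130, 1), -1)), 33575), Add(-123, 34)) = Mul(Add(Mul(-345, Pow(-129, -1)), 33575), -89) = Mul(Add(Mul(-345, Rational(-1, 129)), 33575), -89) = Mul(Add(Rational(115, 43), 33575), -89) = Mul(Rational(1443840, 43), -89) = Rational(-128501760, 43)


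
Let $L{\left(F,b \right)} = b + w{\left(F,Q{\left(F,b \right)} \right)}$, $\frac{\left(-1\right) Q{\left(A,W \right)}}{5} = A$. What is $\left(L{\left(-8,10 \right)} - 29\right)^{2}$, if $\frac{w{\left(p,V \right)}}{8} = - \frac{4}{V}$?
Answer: $\frac{9801}{25} \approx 392.04$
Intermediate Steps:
$Q{\left(A,W \right)} = - 5 A$
$w{\left(p,V \right)} = - \frac{32}{V}$ ($w{\left(p,V \right)} = 8 \left(- \frac{4}{V}\right) = - \frac{32}{V}$)
$L{\left(F,b \right)} = b + \frac{32}{5 F}$ ($L{\left(F,b \right)} = b - \frac{32}{\left(-5\right) F} = b - 32 \left(- \frac{1}{5 F}\right) = b + \frac{32}{5 F}$)
$\left(L{\left(-8,10 \right)} - 29\right)^{2} = \left(\left(10 + \frac{32}{5 \left(-8\right)}\right) - 29\right)^{2} = \left(\left(10 + \frac{32}{5} \left(- \frac{1}{8}\right)\right) - 29\right)^{2} = \left(\left(10 - \frac{4}{5}\right) - 29\right)^{2} = \left(\frac{46}{5} - 29\right)^{2} = \left(- \frac{99}{5}\right)^{2} = \frac{9801}{25}$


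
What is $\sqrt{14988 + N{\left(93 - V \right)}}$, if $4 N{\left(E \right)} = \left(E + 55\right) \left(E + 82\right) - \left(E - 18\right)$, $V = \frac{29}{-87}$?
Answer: $\frac{2 \sqrt{48310}}{3} \approx 146.53$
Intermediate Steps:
$V = - \frac{1}{3}$ ($V = 29 \left(- \frac{1}{87}\right) = - \frac{1}{3} \approx -0.33333$)
$N{\left(E \right)} = \frac{9}{2} - \frac{E}{4} + \frac{\left(55 + E\right) \left(82 + E\right)}{4}$ ($N{\left(E \right)} = \frac{\left(E + 55\right) \left(E + 82\right) - \left(E - 18\right)}{4} = \frac{\left(55 + E\right) \left(82 + E\right) - \left(-18 + E\right)}{4} = \frac{18 - E + \left(55 + E\right) \left(82 + E\right)}{4} = \frac{9}{2} - \frac{E}{4} + \frac{\left(55 + E\right) \left(82 + E\right)}{4}$)
$\sqrt{14988 + N{\left(93 - V \right)}} = \sqrt{14988 + \left(1132 + 34 \left(93 - - \frac{1}{3}\right) + \frac{\left(93 - - \frac{1}{3}\right)^{2}}{4}\right)} = \sqrt{14988 + \left(1132 + 34 \left(93 + \frac{1}{3}\right) + \frac{\left(93 + \frac{1}{3}\right)^{2}}{4}\right)} = \sqrt{14988 + \left(1132 + 34 \cdot \frac{280}{3} + \frac{\left(\frac{280}{3}\right)^{2}}{4}\right)} = \sqrt{14988 + \left(1132 + \frac{9520}{3} + \frac{1}{4} \cdot \frac{78400}{9}\right)} = \sqrt{14988 + \left(1132 + \frac{9520}{3} + \frac{19600}{9}\right)} = \sqrt{14988 + \frac{58348}{9}} = \sqrt{\frac{193240}{9}} = \frac{2 \sqrt{48310}}{3}$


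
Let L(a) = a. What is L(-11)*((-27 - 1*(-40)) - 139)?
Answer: 1386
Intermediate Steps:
L(-11)*((-27 - 1*(-40)) - 139) = -11*((-27 - 1*(-40)) - 139) = -11*((-27 + 40) - 139) = -11*(13 - 139) = -11*(-126) = 1386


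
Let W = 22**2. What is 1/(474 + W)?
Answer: 1/958 ≈ 0.0010438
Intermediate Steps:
W = 484
1/(474 + W) = 1/(474 + 484) = 1/958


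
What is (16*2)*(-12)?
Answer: -384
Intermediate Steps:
(16*2)*(-12) = 32*(-12) = -384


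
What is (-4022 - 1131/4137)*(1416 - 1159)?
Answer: -1425505755/1379 ≈ -1.0337e+6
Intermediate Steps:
(-4022 - 1131/4137)*(1416 - 1159) = (-4022 - 1131*1/4137)*257 = (-4022 - 377/1379)*257 = -5546715/1379*257 = -1425505755/1379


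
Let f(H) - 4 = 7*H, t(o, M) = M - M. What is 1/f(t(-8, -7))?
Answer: 1/4 ≈ 0.25000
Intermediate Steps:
t(o, M) = 0
f(H) = 4 + 7*H
1/f(t(-8, -7)) = 1/(4 + 7*0) = 1/(4 + 0) = 1/4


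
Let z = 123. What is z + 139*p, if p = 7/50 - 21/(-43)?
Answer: 452239/2150 ≈ 210.34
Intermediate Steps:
p = 1351/2150 (p = 7*(1/50) - 21*(-1/43) = 7/50 + 21/43 = 1351/2150 ≈ 0.62837)
z + 139*p = 123 + 139*(1351/2150) = 123 + 187789/2150 = 452239/2150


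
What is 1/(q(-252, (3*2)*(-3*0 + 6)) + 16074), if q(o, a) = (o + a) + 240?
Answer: 1/16098 ≈ 6.2120e-5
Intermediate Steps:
q(o, a) = 240 + a + o (q(o, a) = (a + o) + 240 = 240 + a + o)
1/(q(-252, (3*2)*(-3*0 + 6)) + 16074) = 1/((240 + (3*2)*(-3*0 + 6) - 252) + 16074) = 1/((240 + 6*(0 + 6) - 252) + 16074) = 1/((240 + 6*6 - 252) + 16074) = 1/((240 + 36 - 252) + 16074) = 1/(24 + 16074) = 1/16098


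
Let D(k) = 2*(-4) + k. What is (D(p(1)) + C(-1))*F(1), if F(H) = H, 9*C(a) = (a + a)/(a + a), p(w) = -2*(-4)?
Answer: 1/9 ≈ 0.11111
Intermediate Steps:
p(w) = 8
C(a) = 1/9 (C(a) = ((a + a)/(a + a))/9 = ((2*a)/((2*a)))/9 = ((2*a)*(1/(2*a)))/9 = (1/9)*1 = 1/9)
D(k) = -8 + k
(D(p(1)) + C(-1))*F(1) = ((-8 + 8) + 1/9)*1 = (0 + 1/9)*1 = (1/9)*1 = 1/9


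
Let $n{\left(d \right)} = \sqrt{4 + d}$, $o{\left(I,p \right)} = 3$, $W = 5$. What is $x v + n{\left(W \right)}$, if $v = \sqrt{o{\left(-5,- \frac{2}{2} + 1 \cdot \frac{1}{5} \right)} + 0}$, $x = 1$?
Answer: $3 + \sqrt{3} \approx 4.732$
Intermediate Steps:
$v = \sqrt{3}$ ($v = \sqrt{3 + 0} = \sqrt{3} \approx 1.732$)
$x v + n{\left(W \right)} = 1 \sqrt{3} + \sqrt{4 + 5} = \sqrt{3} + \sqrt{9} = \sqrt{3} + 3 = 3 + \sqrt{3}$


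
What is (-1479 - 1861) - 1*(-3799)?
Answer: 459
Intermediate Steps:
(-1479 - 1861) - 1*(-3799) = -3340 + 3799 = 459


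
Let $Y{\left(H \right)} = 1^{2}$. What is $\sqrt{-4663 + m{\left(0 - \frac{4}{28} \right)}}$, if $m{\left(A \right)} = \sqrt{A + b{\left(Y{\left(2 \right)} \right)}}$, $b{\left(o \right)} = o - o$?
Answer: $\frac{\sqrt{-228487 + 7 i \sqrt{7}}}{7} \approx 0.0027675 + 68.286 i$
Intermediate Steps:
$Y{\left(H \right)} = 1$
$b{\left(o \right)} = 0$
$m{\left(A \right)} = \sqrt{A}$ ($m{\left(A \right)} = \sqrt{A + 0} = \sqrt{A}$)
$\sqrt{-4663 + m{\left(0 - \frac{4}{28} \right)}} = \sqrt{-4663 + \sqrt{0 - \frac{4}{28}}} = \sqrt{-4663 + \sqrt{0 - 4 \cdot \frac{1}{28}}} = \sqrt{-4663 + \sqrt{0 - \frac{1}{7}}} = \sqrt{-4663 + \sqrt{- \frac{1}{7}}} = \sqrt{-4663 + \frac{i \sqrt{7}}{7}}$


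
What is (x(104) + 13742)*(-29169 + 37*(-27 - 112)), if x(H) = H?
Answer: -475083952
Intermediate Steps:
(x(104) + 13742)*(-29169 + 37*(-27 - 112)) = (104 + 13742)*(-29169 + 37*(-27 - 112)) = 13846*(-29169 + 37*(-139)) = 13846*(-29169 - 5143) = 13846*(-34312) = -475083952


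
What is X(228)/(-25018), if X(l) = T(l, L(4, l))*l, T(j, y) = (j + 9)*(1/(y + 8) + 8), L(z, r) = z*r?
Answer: -99439749/5754140 ≈ -17.281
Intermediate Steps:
L(z, r) = r*z
T(j, y) = (8 + 1/(8 + y))*(9 + j) (T(j, y) = (9 + j)*(1/(8 + y) + 8) = (9 + j)*(8 + 1/(8 + y)) = (8 + 1/(8 + y))*(9 + j))
X(l) = l*(585 + 32*l² + 353*l)/(8 + 4*l) (X(l) = ((585 + 65*l + 72*(l*4) + 8*l*(l*4))/(8 + l*4))*l = ((585 + 65*l + 72*(4*l) + 8*l*(4*l))/(8 + 4*l))*l = ((585 + 65*l + 288*l + 32*l²)/(8 + 4*l))*l = ((585 + 32*l² + 353*l)/(8 + 4*l))*l = l*(585 + 32*l² + 353*l)/(8 + 4*l))
X(228)/(-25018) = ((¼)*228*(585 + 32*228² + 353*228)/(2 + 228))/(-25018) = ((¼)*228*(585 + 32*51984 + 80484)/230)*(-1/25018) = ((¼)*228*(1/230)*(585 + 1663488 + 80484))*(-1/25018) = ((¼)*228*(1/230)*1744557)*(-1/25018) = (99439749/230)*(-1/25018) = -99439749/5754140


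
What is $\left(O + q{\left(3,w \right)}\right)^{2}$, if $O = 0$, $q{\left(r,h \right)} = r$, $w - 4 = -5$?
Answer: $9$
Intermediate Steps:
$w = -1$ ($w = 4 - 5 = -1$)
$\left(O + q{\left(3,w \right)}\right)^{2} = \left(0 + 3\right)^{2} = 3^{2} = 9$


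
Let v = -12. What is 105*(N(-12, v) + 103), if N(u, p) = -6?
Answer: 10185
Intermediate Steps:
105*(N(-12, v) + 103) = 105*(-6 + 103) = 105*97 = 10185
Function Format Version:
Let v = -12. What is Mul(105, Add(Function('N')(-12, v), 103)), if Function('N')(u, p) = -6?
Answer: 10185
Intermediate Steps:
Mul(105, Add(Function('N')(-12, v), 103)) = Mul(105, Add(-6, 103)) = Mul(105, 97) = 10185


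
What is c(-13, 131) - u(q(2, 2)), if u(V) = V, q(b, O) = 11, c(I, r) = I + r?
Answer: 107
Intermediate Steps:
c(-13, 131) - u(q(2, 2)) = (-13 + 131) - 1*11 = 118 - 11 = 107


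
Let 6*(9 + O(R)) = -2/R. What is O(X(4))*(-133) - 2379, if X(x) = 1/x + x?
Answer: -59750/51 ≈ -1171.6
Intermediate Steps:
X(x) = x + 1/x
O(R) = -9 - 1/(3*R) (O(R) = -9 + (-2/R)/6 = -9 - 1/(3*R))
O(X(4))*(-133) - 2379 = (-9 - 1/(3*(4 + 1/4)))*(-133) - 2379 = (-9 - 1/(3*(4 + ¼)))*(-133) - 2379 = (-9 - 1/(3*17/4))*(-133) - 2379 = (-9 - ⅓*4/17)*(-133) - 2379 = (-9 - 4/51)*(-133) - 2379 = -463/51*(-133) - 2379 = 61579/51 - 2379 = -59750/51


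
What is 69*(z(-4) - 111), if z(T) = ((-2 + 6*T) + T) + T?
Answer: -10005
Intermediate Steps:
z(T) = -2 + 8*T (z(T) = (-2 + 7*T) + T = -2 + 8*T)
69*(z(-4) - 111) = 69*((-2 + 8*(-4)) - 111) = 69*((-2 - 32) - 111) = 69*(-34 - 111) = 69*(-145) = -10005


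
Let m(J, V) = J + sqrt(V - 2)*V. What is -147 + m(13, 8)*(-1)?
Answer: -160 - 8*sqrt(6) ≈ -179.60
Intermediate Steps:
m(J, V) = J + V*sqrt(-2 + V) (m(J, V) = J + sqrt(-2 + V)*V = J + V*sqrt(-2 + V))
-147 + m(13, 8)*(-1) = -147 + (13 + 8*sqrt(-2 + 8))*(-1) = -147 + (13 + 8*sqrt(6))*(-1) = -147 + (-13 - 8*sqrt(6)) = -160 - 8*sqrt(6)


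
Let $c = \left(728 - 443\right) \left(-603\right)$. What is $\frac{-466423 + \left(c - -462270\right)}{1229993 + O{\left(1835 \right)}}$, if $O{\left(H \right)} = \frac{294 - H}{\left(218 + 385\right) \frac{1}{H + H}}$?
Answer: $- \frac{226296}{1569361} \approx -0.1442$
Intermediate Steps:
$c = -171855$ ($c = 285 \left(-603\right) = -171855$)
$O{\left(H \right)} = \frac{2 H \left(294 - H\right)}{603}$ ($O{\left(H \right)} = \frac{294 - H}{603 \frac{1}{2 H}} = \frac{294 - H}{\frac{603}{2} \frac{1}{H}} = \left(294 - H\right) \frac{2 H}{603} = \frac{2 H \left(294 - H\right)}{603}$)
$\frac{-466423 + \left(c - -462270\right)}{1229993 + O{\left(1835 \right)}} = \frac{-466423 - -290415}{1229993 + \frac{2}{603} \cdot 1835 \left(294 - 1835\right)} = \frac{-466423 + \left(-171855 + 462270\right)}{1229993 + \frac{2}{603} \cdot 1835 \left(294 - 1835\right)} = \frac{-466423 + 290415}{1229993 + \frac{2}{603} \cdot 1835 \left(-1541\right)} = - \frac{176008}{1229993 - \frac{84410}{9}} = - \frac{176008}{\frac{10985527}{9}} = \left(-176008\right) \frac{9}{10985527} = - \frac{226296}{1569361}$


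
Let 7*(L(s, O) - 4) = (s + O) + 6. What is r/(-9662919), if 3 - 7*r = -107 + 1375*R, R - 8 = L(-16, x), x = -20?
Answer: 73480/473483031 ≈ 0.00015519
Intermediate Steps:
L(s, O) = 34/7 + O/7 + s/7 (L(s, O) = 4 + ((s + O) + 6)/7 = 4 + ((O + s) + 6)/7 = 4 + (6 + O + s)/7 = 4 + (6/7 + O/7 + s/7) = 34/7 + O/7 + s/7)
R = 54/7 (R = 8 + (34/7 + (⅐)*(-20) + (⅐)*(-16)) = 8 + (34/7 - 20/7 - 16/7) = 8 - 2/7 = 54/7 ≈ 7.7143)
r = -73480/49 (r = 3/7 - (-107 + 1375*(54/7))/7 = 3/7 - (-107 + 74250/7)/7 = 3/7 - ⅐*73501/7 = 3/7 - 73501/49 = -73480/49 ≈ -1499.6)
r/(-9662919) = -73480/49/(-9662919) = -73480/49*(-1/9662919) = 73480/473483031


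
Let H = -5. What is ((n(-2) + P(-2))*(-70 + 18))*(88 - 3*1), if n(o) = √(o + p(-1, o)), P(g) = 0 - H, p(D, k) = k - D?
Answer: -22100 - 4420*I*√3 ≈ -22100.0 - 7655.7*I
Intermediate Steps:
P(g) = 5 (P(g) = 0 - 1*(-5) = 0 + 5 = 5)
n(o) = √(1 + 2*o) (n(o) = √(o + (o - 1*(-1))) = √(o + (o + 1)) = √(o + (1 + o)) = √(1 + 2*o))
((n(-2) + P(-2))*(-70 + 18))*(88 - 3*1) = ((√(1 + 2*(-2)) + 5)*(-70 + 18))*(88 - 3*1) = ((√(1 - 4) + 5)*(-52))*(88 - 3) = ((√(-3) + 5)*(-52))*85 = ((I*√3 + 5)*(-52))*85 = ((5 + I*√3)*(-52))*85 = (-260 - 52*I*√3)*85 = -22100 - 4420*I*√3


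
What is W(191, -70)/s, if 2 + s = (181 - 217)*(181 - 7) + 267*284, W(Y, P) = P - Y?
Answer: -261/69562 ≈ -0.0037520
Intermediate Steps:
s = 69562 (s = -2 + ((181 - 217)*(181 - 7) + 267*284) = -2 + (-36*174 + 75828) = -2 + (-6264 + 75828) = -2 + 69564 = 69562)
W(191, -70)/s = (-70 - 1*191)/69562 = (-70 - 191)*(1/69562) = -261*1/69562 = -261/69562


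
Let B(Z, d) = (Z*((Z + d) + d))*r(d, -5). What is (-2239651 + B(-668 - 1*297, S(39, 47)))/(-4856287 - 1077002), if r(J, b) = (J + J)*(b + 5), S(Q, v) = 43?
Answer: 2239651/5933289 ≈ 0.37747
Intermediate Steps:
r(J, b) = 2*J*(5 + b) (r(J, b) = (2*J)*(5 + b) = 2*J*(5 + b))
B(Z, d) = 0 (B(Z, d) = (Z*((Z + d) + d))*(2*d*(5 - 5)) = (Z*(Z + 2*d))*(2*d*0) = (Z*(Z + 2*d))*0 = 0)
(-2239651 + B(-668 - 1*297, S(39, 47)))/(-4856287 - 1077002) = (-2239651 + 0)/(-4856287 - 1077002) = -2239651/(-5933289) = -2239651*(-1/5933289) = 2239651/5933289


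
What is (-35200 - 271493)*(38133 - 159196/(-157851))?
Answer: -205126207722183/17539 ≈ -1.1695e+10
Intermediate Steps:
(-35200 - 271493)*(38133 - 159196/(-157851)) = -306693*(38133 - 159196*(-1/157851)) = -306693*(38133 + 159196/157851) = -306693*6019491379/157851 = -205126207722183/17539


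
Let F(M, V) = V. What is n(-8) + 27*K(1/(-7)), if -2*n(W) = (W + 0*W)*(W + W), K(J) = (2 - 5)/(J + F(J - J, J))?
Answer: 439/2 ≈ 219.50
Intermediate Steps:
K(J) = -3/(2*J) (K(J) = (2 - 5)/(J + J) = -3*1/(2*J) = -3/(2*J))
n(W) = -W**2 (n(W) = -(W + 0*W)*(W + W)/2 = -(W + 0)*2*W/2 = -W*2*W/2 = -W**2)
n(-8) + 27*K(1/(-7)) = -1*(-8)**2 + 27*(-3/(2*(1/(-7)))) = -1*64 + 27*(-3/(2*(-1/7))) = -64 + 27*(-3/2*(-7)) = -64 + 27*(21/2) = -64 + 567/2 = 439/2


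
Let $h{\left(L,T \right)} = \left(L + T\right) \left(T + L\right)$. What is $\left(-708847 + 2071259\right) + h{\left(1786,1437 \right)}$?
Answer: $11750141$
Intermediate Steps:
$h{\left(L,T \right)} = \left(L + T\right)^{2}$ ($h{\left(L,T \right)} = \left(L + T\right) \left(L + T\right) = \left(L + T\right)^{2}$)
$\left(-708847 + 2071259\right) + h{\left(1786,1437 \right)} = \left(-708847 + 2071259\right) + \left(1786 + 1437\right)^{2} = 1362412 + 3223^{2} = 1362412 + 10387729 = 11750141$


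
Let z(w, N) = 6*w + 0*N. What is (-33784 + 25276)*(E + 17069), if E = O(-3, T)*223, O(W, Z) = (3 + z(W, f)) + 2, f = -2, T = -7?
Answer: -120558360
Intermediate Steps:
z(w, N) = 6*w (z(w, N) = 6*w + 0 = 6*w)
O(W, Z) = 5 + 6*W (O(W, Z) = (3 + 6*W) + 2 = 5 + 6*W)
E = -2899 (E = (5 + 6*(-3))*223 = (5 - 18)*223 = -13*223 = -2899)
(-33784 + 25276)*(E + 17069) = (-33784 + 25276)*(-2899 + 17069) = -8508*14170 = -120558360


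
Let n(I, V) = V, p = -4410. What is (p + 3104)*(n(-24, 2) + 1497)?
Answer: -1957694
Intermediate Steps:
(p + 3104)*(n(-24, 2) + 1497) = (-4410 + 3104)*(2 + 1497) = -1306*1499 = -1957694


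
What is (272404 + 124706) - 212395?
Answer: 184715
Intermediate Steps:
(272404 + 124706) - 212395 = 397110 - 212395 = 184715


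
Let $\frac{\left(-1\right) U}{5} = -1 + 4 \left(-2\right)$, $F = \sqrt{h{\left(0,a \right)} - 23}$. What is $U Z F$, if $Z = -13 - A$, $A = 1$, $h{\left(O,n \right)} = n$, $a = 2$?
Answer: $- 630 i \sqrt{21} \approx - 2887.0 i$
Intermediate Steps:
$F = i \sqrt{21}$ ($F = \sqrt{2 - 23} = \sqrt{-21} = i \sqrt{21} \approx 4.5826 i$)
$Z = -14$ ($Z = -13 - 1 = -14$)
$U = 45$ ($U = - 5 \left(-1 + 4 \left(-2\right)\right) = - 5 \left(-1 - 8\right) = \left(-5\right) \left(-9\right) = 45$)
$U Z F = 45 \left(-14\right) i \sqrt{21} = - 630 i \sqrt{21}$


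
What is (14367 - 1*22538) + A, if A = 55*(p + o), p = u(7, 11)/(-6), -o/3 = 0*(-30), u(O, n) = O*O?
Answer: -51721/6 ≈ -8620.2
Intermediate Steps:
u(O, n) = O**2
o = 0 (o = -0*(-30) = -3*0 = 0)
p = -49/6 (p = 7**2/(-6) = 49*(-1/6) = -49/6 ≈ -8.1667)
A = -2695/6 (A = 55*(-49/6 + 0) = 55*(-49/6) = -2695/6 ≈ -449.17)
(14367 - 1*22538) + A = (14367 - 1*22538) - 2695/6 = (14367 - 22538) - 2695/6 = -8171 - 2695/6 = -51721/6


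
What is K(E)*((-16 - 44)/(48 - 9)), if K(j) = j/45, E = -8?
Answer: 32/117 ≈ 0.27350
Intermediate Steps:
K(j) = j/45 (K(j) = j*(1/45) = j/45)
K(E)*((-16 - 44)/(48 - 9)) = ((1/45)*(-8))*((-16 - 44)/(48 - 9)) = -(-32)/(3*39) = -8/45*(-20/13) = 32/117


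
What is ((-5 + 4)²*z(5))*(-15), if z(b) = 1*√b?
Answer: -15*√5 ≈ -33.541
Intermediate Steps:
z(b) = √b
((-5 + 4)²*z(5))*(-15) = ((-5 + 4)²*√5)*(-15) = ((-1)²*√5)*(-15) = (1*√5)*(-15) = √5*(-15) = -15*√5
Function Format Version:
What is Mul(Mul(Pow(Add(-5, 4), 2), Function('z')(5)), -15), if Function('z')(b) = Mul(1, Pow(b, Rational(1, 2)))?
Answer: Mul(-15, Pow(5, Rational(1, 2))) ≈ -33.541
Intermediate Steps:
Function('z')(b) = Pow(b, Rational(1, 2))
Mul(Mul(Pow(Add(-5, 4), 2), Function('z')(5)), -15) = Mul(Mul(Pow(Add(-5, 4), 2), Pow(5, Rational(1, 2))), -15) = Mul(Mul(Pow(-1, 2), Pow(5, Rational(1, 2))), -15) = Mul(Mul(1, Pow(5, Rational(1, 2))), -15) = Mul(Pow(5, Rational(1, 2)), -15) = Mul(-15, Pow(5, Rational(1, 2)))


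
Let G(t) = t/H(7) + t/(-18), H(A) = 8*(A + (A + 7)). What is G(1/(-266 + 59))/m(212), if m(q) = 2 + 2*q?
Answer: 25/44443728 ≈ 5.6251e-7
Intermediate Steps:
H(A) = 56 + 16*A (H(A) = 8*(A + (7 + A)) = 8*(7 + 2*A) = 56 + 16*A)
G(t) = -25*t/504 (G(t) = t/(56 + 16*7) + t/(-18) = t/(56 + 112) + t*(-1/18) = t/168 - t/18 = -25*t/504)
G(1/(-266 + 59))/m(212) = (-25/(504*(-266 + 59)))/(2 + 2*212) = (-25/504/(-207))/(2 + 424) = -25/504*(-1/207)/426 = (25/104328)*(1/426) = 25/44443728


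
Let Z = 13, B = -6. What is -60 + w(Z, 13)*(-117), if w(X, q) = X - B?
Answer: -2283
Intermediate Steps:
w(X, q) = 6 + X (w(X, q) = X - 1*(-6) = X + 6 = 6 + X)
-60 + w(Z, 13)*(-117) = -60 + (6 + 13)*(-117) = -60 + 19*(-117) = -60 - 2223 = -2283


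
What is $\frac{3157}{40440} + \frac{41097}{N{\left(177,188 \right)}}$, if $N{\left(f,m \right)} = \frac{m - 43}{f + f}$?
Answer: $\frac{117667049297}{1172760} \approx 1.0033 \cdot 10^{5}$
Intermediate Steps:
$N{\left(f,m \right)} = \frac{-43 + m}{2 f}$
$\frac{3157}{40440} + \frac{41097}{N{\left(177,188 \right)}} = \frac{3157}{40440} + \frac{41097}{\frac{1}{2} \cdot \frac{1}{177} \left(-43 + 188\right)} = 3157 \cdot \frac{1}{40440} + \frac{41097}{\frac{1}{2} \cdot \frac{1}{177} \cdot 145} = \frac{3157}{40440} + \frac{41097}{\frac{145}{354}} = \frac{3157}{40440} + 41097 \cdot \frac{354}{145} = \frac{3157}{40440} + \frac{14548338}{145} = \frac{117667049297}{1172760}$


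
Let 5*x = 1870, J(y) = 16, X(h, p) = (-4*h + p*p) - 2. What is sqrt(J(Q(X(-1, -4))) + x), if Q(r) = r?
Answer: sqrt(390) ≈ 19.748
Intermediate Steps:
X(h, p) = -2 + p**2 - 4*h (X(h, p) = (-4*h + p**2) - 2 = (p**2 - 4*h) - 2 = -2 + p**2 - 4*h)
x = 374 (x = (1/5)*1870 = 374)
sqrt(J(Q(X(-1, -4))) + x) = sqrt(16 + 374) = sqrt(390)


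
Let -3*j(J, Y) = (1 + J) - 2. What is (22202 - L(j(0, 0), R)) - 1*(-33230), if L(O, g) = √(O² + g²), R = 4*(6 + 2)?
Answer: 55432 - √9217/3 ≈ 55400.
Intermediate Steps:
R = 32 (R = 4*8 = 32)
j(J, Y) = ⅓ - J/3 (j(J, Y) = -((1 + J) - 2)/3 = -(-1 + J)/3 = ⅓ - J/3)
(22202 - L(j(0, 0), R)) - 1*(-33230) = (22202 - √((⅓ - ⅓*0)² + 32²)) - 1*(-33230) = (22202 - √((⅓ + 0)² + 1024)) + 33230 = (22202 - √((⅓)² + 1024)) + 33230 = (22202 - √(⅑ + 1024)) + 33230 = (22202 - √(9217/9)) + 33230 = (22202 - √9217/3) + 33230 = 55432 - √9217/3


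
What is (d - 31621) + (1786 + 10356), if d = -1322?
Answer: -20801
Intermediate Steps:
(d - 31621) + (1786 + 10356) = (-1322 - 31621) + (1786 + 10356) = -32943 + 12142 = -20801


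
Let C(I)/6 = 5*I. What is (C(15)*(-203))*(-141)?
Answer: 12880350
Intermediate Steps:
C(I) = 30*I (C(I) = 6*(5*I) = 30*I)
(C(15)*(-203))*(-141) = ((30*15)*(-203))*(-141) = (450*(-203))*(-141) = -91350*(-141) = 12880350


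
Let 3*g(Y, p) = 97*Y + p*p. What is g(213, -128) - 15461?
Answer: -9338/3 ≈ -3112.7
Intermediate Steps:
g(Y, p) = p**2/3 + 97*Y/3 (g(Y, p) = (97*Y + p*p)/3 = (97*Y + p**2)/3 = (p**2 + 97*Y)/3 = p**2/3 + 97*Y/3)
g(213, -128) - 15461 = ((1/3)*(-128)**2 + (97/3)*213) - 15461 = ((1/3)*16384 + 6887) - 15461 = (16384/3 + 6887) - 15461 = 37045/3 - 15461 = -9338/3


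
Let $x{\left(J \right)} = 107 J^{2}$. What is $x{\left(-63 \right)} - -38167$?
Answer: $462850$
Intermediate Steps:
$x{\left(-63 \right)} - -38167 = 107 \left(-63\right)^{2} - -38167 = 107 \cdot 3969 + 38167 = 424683 + 38167 = 462850$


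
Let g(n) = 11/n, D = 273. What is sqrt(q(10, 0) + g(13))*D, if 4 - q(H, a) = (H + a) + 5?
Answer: 42*I*sqrt(429) ≈ 869.92*I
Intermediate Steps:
q(H, a) = -1 - H - a (q(H, a) = 4 - ((H + a) + 5) = 4 - (5 + H + a) = 4 + (-5 - H - a) = -1 - H - a)
sqrt(q(10, 0) + g(13))*D = sqrt((-1 - 1*10 - 1*0) + 11/13)*273 = sqrt((-1 - 10 + 0) + 11*(1/13))*273 = sqrt(-11 + 11/13)*273 = sqrt(-132/13)*273 = (2*I*sqrt(429)/13)*273 = 42*I*sqrt(429)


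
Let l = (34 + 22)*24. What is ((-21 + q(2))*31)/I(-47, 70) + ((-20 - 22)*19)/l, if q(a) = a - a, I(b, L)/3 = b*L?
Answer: -3969/7520 ≈ -0.52779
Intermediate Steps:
I(b, L) = 3*L*b (I(b, L) = 3*(b*L) = 3*(L*b) = 3*L*b)
q(a) = 0
l = 1344 (l = 56*24 = 1344)
((-21 + q(2))*31)/I(-47, 70) + ((-20 - 22)*19)/l = ((-21 + 0)*31)/((3*70*(-47))) + ((-20 - 22)*19)/1344 = -21*31/(-9870) - 42*19*(1/1344) = -651*(-1/9870) - 798*1/1344 = 31/470 - 19/32 = -3969/7520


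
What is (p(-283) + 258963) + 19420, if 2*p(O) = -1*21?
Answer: 556745/2 ≈ 2.7837e+5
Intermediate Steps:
p(O) = -21/2 (p(O) = (-1*21)/2 = (1/2)*(-21) = -21/2)
(p(-283) + 258963) + 19420 = (-21/2 + 258963) + 19420 = 517905/2 + 19420 = 556745/2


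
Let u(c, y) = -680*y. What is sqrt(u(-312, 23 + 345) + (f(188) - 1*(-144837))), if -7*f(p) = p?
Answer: 3*I*sqrt(574007)/7 ≈ 324.7*I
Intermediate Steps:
f(p) = -p/7
sqrt(u(-312, 23 + 345) + (f(188) - 1*(-144837))) = sqrt(-680*(23 + 345) + (-1/7*188 - 1*(-144837))) = sqrt(-680*368 + (-188/7 + 144837)) = sqrt(-250240 + 1013671/7) = sqrt(-738009/7) = 3*I*sqrt(574007)/7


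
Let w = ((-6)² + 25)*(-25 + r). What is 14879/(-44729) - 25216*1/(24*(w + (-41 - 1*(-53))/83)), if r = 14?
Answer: 9216389267/7471666347 ≈ 1.2335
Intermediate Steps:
w = -671 (w = ((-6)² + 25)*(-25 + 14) = (36 + 25)*(-11) = 61*(-11) = -671)
14879/(-44729) - 25216*1/(24*(w + (-41 - 1*(-53))/83)) = 14879/(-44729) - 25216*1/(24*(-671 + (-41 - 1*(-53))/83)) = 14879*(-1/44729) - 25216*1/(24*(-671 + (-41 + 53)*(1/83))) = -14879/44729 - 25216*1/(24*(-671 + 12*(1/83))) = -14879/44729 - 25216*1/(24*(-671 + 12/83)) = -14879/44729 - 25216/(24*(-55681/83)) = -14879/44729 - 25216/(-1336344/83) = -14879/44729 - 25216*(-83/1336344) = -14879/44729 + 261616/167043 = 9216389267/7471666347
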